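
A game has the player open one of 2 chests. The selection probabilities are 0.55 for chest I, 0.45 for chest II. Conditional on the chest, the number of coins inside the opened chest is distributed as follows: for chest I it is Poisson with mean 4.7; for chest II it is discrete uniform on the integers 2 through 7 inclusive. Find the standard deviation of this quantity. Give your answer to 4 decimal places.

Per component, I: μ=4.7, E[X²]=26.79; II: μ=4.5, E[X²]=23.1667.
E[X] = 0.55·4.7 + 0.45·4.5 = 4.61.
E[X²] = 0.55·26.79 + 0.45·23.1667 = 25.1595.
Var(X) = E[X²] − (E[X])² = 25.1595 − 21.2521 = 3.9074.
SD(X) = √3.9074 = 1.97671.

1.9767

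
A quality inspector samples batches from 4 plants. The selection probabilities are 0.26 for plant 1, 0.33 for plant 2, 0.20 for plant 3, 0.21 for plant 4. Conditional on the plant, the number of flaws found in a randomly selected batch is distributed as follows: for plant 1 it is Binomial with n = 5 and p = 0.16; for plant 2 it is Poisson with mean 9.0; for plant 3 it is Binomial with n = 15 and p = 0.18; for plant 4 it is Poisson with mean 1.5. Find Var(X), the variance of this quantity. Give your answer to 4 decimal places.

Per component, 1: μ=0.8, E[X²]=1.312; 2: μ=9, E[X²]=90; 3: μ=2.7, E[X²]=9.504; 4: μ=1.5, E[X²]=3.75.
E[X] = 0.26·0.8 + 0.33·9 + 0.2·2.7 + 0.21·1.5 = 4.033.
E[X²] = 0.26·1.312 + 0.33·90 + 0.2·9.504 + 0.21·3.75 = 32.7294.
Var(X) = E[X²] − (E[X])² = 32.7294 − 16.2651 = 16.4643.

16.4643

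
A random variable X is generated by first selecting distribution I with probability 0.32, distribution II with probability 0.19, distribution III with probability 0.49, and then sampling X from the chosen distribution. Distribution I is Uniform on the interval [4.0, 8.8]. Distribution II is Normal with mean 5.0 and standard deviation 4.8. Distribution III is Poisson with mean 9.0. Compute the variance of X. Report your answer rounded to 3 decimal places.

12.071

Per component, I: μ=6.4, E[X²]=42.88; II: μ=5, E[X²]=48.04; III: μ=9, E[X²]=90.
E[X] = 0.32·6.4 + 0.19·5 + 0.49·9 = 7.408.
E[X²] = 0.32·42.88 + 0.19·48.04 + 0.49·90 = 66.9492.
Var(X) = E[X²] − (E[X])² = 66.9492 − 54.8785 = 12.0707.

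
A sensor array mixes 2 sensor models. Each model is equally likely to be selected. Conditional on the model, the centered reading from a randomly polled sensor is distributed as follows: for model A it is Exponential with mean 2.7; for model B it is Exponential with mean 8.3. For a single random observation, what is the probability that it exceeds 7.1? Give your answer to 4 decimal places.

0.2486

Conditional on each model, P(X > 7.1): A: 0.0721052; B: 0.425104.
By total probability, P(X > 7.1) = 0.5·0.0721052 + 0.5·0.425104 = 0.248605.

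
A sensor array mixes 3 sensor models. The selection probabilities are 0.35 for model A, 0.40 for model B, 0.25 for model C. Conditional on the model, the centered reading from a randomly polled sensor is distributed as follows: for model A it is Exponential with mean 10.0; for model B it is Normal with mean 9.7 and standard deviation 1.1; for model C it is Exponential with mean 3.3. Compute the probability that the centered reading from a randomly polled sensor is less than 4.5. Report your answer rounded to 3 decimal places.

0.313

Conditional on each model, P(X < 4.5): A: 0.362372; B: 1.13778e-06; C: 0.744271.
By total probability, P(X < 4.5) = 0.35·0.362372 + 0.4·1.13778e-06 + 0.25·0.744271 = 0.312898.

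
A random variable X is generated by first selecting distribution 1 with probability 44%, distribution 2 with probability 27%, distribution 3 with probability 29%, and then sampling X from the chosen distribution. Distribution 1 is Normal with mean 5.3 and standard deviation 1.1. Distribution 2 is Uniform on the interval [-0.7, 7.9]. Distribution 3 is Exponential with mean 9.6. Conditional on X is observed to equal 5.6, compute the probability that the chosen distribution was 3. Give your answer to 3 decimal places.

0.083

Likelihoods f(5.6 | ·): 1: 0.349435; 2: 0.116279; 3: 0.0581287.
Posterior ∝ prior × likelihood. Numerator for 3: 0.29·0.0581287 = 0.0168573.
Normalizing constant: 0.44·0.349435 + 0.27·0.116279 + 0.29·0.0581287 = 0.202004.
P(3 | observation) = 0.0168573 / 0.202004 = 0.0834504.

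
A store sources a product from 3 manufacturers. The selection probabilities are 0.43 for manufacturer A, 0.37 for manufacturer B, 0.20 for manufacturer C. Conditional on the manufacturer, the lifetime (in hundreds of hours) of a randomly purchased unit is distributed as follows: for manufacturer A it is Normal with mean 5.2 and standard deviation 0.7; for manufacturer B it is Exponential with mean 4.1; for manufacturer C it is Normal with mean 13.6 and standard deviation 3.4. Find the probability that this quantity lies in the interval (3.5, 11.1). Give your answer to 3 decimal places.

0.606

Conditional on each manufacturer, P(3.5 < X < 11.1): A: 0.992421; B: 0.359139; C: 0.229594.
By total probability, P(3.5 < X < 11.1) = 0.43·0.992421 + 0.37·0.359139 + 0.2·0.229594 = 0.605541.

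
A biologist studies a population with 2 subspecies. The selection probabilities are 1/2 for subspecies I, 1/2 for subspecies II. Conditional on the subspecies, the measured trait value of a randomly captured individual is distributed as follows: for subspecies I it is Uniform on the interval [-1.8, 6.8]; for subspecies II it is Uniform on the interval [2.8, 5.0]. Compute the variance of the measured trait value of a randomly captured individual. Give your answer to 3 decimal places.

3.773

Per component, I: μ=2.5, E[X²]=12.4133; II: μ=3.9, E[X²]=15.6133.
E[X] = 0.5·2.5 + 0.5·3.9 = 3.2.
E[X²] = 0.5·12.4133 + 0.5·15.6133 = 14.0133.
Var(X) = E[X²] − (E[X])² = 14.0133 − 10.24 = 3.77333.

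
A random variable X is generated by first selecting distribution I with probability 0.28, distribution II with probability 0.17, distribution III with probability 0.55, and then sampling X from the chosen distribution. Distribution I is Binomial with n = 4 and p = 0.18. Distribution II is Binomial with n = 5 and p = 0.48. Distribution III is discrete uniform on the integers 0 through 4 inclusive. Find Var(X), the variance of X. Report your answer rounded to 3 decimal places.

1.879

Per component, I: μ=0.72, E[X²]=1.1088; II: μ=2.4, E[X²]=7.008; III: μ=2, E[X²]=6.
E[X] = 0.28·0.72 + 0.17·2.4 + 0.55·2 = 1.7096.
E[X²] = 0.28·1.1088 + 0.17·7.008 + 0.55·6 = 4.80182.
Var(X) = E[X²] − (E[X])² = 4.80182 − 2.92273 = 1.87909.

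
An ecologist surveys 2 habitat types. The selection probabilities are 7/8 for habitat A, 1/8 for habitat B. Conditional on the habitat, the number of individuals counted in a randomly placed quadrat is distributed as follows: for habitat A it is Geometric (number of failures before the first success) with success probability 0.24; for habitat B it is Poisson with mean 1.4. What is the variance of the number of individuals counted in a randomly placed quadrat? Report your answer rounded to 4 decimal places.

12.0615

Per component, A: μ=3.16667, E[X²]=23.2222; B: μ=1.4, E[X²]=3.36.
E[X] = 0.875·3.16667 + 0.125·1.4 = 2.94583.
E[X²] = 0.875·23.2222 + 0.125·3.36 = 20.7394.
Var(X) = E[X²] − (E[X])² = 20.7394 − 8.67793 = 12.0615.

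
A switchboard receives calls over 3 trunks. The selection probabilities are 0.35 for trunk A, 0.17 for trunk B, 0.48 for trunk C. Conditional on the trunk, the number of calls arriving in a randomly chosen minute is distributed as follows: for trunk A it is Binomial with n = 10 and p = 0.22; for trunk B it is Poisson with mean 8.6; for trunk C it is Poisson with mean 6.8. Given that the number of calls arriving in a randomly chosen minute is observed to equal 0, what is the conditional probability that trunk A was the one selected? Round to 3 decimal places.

Likelihoods P(X=0 | ·): A: 0.0833578; B: 0.000184106; C: 0.00111378.
Posterior ∝ prior × likelihood. Numerator for A: 0.35·0.0833578 = 0.0291752.
Normalizing constant: 0.35·0.0833578 + 0.17·0.000184106 + 0.48·0.00111378 = 0.0297411.
P(A | observation) = 0.0291752 / 0.0297411 = 0.980972.

0.981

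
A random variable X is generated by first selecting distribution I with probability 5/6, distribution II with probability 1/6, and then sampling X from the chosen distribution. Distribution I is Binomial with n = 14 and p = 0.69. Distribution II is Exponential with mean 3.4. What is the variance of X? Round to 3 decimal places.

Per component, I: μ=9.66, E[X²]=96.3102; II: μ=3.4, E[X²]=23.12.
E[X] = 0.833333·9.66 + 0.166667·3.4 = 8.61667.
E[X²] = 0.833333·96.3102 + 0.166667·23.12 = 84.1118.
Var(X) = E[X²] − (E[X])² = 84.1118 − 74.2469 = 9.86489.

9.865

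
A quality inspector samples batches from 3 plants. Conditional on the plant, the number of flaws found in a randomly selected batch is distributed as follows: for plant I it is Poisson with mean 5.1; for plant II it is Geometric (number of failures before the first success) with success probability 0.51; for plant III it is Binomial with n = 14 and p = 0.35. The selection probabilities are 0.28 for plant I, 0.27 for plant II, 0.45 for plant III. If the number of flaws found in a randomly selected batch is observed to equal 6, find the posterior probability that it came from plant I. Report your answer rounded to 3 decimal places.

0.340

Likelihoods P(X=6 | ·): I: 0.149; II: 0.00705906; III: 0.175902.
Posterior ∝ prior × likelihood. Numerator for I: 0.28·0.149 = 0.04172.
Normalizing constant: 0.28·0.149 + 0.27·0.00705906 + 0.45·0.175902 = 0.122782.
P(I | observation) = 0.04172 / 0.122782 = 0.33979.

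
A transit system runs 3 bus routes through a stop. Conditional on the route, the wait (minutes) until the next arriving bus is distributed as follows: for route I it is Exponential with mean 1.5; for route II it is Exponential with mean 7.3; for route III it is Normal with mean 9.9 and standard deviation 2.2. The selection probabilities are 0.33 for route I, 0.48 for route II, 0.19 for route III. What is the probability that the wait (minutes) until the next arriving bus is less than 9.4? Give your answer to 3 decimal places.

0.755

Conditional on each route, P(X < 9.4): I: 0.998101; II: 0.724087; III: 0.410106.
By total probability, P(X < 9.4) = 0.33·0.998101 + 0.48·0.724087 + 0.19·0.410106 = 0.754856.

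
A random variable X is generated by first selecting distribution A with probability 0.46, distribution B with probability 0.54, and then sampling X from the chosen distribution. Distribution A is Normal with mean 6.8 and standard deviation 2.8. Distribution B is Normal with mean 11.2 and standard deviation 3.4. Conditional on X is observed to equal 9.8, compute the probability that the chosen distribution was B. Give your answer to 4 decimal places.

Likelihoods f(9.8 | ·): A: 0.0802557; B: 0.107799.
Posterior ∝ prior × likelihood. Numerator for B: 0.54·0.107799 = 0.0582113.
Normalizing constant: 0.46·0.0802557 + 0.54·0.107799 = 0.095129.
P(B | observation) = 0.0582113 / 0.095129 = 0.61192.

0.6119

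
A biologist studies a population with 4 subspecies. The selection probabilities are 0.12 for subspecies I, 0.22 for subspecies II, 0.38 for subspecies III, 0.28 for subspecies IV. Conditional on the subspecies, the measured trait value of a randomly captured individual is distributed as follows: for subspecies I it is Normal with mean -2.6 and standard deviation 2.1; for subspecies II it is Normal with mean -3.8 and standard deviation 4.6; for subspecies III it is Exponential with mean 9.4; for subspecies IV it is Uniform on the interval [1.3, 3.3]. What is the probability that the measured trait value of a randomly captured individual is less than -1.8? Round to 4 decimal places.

Conditional on each subspecies, P(X < -1.8): I: 0.648381; II: 0.66814; III: 0; IV: 0.
By total probability, P(X < -1.8) = 0.12·0.648381 + 0.22·0.66814 + 0.38·0 + 0.28·0 = 0.224796.

0.2248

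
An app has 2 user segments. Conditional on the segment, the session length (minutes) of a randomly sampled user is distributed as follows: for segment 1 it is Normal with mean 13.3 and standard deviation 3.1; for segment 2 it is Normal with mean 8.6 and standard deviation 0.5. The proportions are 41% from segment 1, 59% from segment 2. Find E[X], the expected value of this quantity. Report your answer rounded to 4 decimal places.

Component means — 1: 13.3; 2: 8.6.
E[X] = 0.41·13.3 + 0.59·8.6 = 10.527.

10.5270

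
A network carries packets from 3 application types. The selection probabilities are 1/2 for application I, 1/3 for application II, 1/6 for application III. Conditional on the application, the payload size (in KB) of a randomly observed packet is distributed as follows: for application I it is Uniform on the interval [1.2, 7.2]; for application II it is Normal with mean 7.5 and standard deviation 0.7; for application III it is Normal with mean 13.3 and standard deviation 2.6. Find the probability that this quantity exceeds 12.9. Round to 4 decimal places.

Conditional on each application, P(X > 12.9): I: 0; II: 6.10623e-15; III: 0.561134.
By total probability, P(X > 12.9) = 0.5·0 + 0.333333·6.10623e-15 + 0.166667·0.561134 = 0.0935224.

0.0935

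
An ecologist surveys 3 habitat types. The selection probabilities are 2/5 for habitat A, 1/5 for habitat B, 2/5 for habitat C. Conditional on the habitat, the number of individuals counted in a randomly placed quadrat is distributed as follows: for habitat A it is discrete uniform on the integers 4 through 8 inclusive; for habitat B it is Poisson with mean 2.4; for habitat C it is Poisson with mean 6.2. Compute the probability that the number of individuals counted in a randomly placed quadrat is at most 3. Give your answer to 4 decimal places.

Conditional on each habitat, P(X ≤ 3): A: 0; B: 0.778723; C: 0.134229.
By total probability, P(X ≤ 3) = 0.4·0 + 0.2·0.778723 + 0.4·0.134229 = 0.209436.

0.2094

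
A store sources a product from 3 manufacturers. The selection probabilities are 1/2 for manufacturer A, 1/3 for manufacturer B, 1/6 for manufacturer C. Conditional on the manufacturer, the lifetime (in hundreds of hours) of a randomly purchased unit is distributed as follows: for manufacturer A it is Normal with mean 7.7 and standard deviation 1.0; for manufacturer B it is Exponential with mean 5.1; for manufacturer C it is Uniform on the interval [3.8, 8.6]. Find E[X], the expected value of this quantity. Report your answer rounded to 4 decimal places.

6.5833

Component means — A: 7.7; B: 5.1; C: 6.2.
E[X] = 0.5·7.7 + 0.333333·5.1 + 0.166667·6.2 = 6.58333.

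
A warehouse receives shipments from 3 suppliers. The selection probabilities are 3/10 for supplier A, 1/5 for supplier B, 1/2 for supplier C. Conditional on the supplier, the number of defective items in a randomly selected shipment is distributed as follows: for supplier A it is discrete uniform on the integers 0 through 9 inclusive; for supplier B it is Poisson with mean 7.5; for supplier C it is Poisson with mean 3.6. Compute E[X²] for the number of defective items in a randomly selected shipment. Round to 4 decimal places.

29.5800

For each component E[X²] = Var + (mean)², giving A: 28.5; B: 63.75; C: 16.56.
Overall E[X²] = 0.3·28.5 + 0.2·63.75 + 0.5·16.56 = 29.58.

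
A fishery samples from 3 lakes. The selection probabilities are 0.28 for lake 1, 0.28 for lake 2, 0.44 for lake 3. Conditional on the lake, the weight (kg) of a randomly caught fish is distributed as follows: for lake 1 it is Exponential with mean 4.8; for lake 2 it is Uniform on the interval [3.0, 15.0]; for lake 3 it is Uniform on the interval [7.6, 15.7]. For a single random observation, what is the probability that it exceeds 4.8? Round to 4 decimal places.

0.7810

Conditional on each lake, P(X > 4.8): 1: 0.367879; 2: 0.85; 3: 1.
By total probability, P(X > 4.8) = 0.28·0.367879 + 0.28·0.85 + 0.44·1 = 0.781006.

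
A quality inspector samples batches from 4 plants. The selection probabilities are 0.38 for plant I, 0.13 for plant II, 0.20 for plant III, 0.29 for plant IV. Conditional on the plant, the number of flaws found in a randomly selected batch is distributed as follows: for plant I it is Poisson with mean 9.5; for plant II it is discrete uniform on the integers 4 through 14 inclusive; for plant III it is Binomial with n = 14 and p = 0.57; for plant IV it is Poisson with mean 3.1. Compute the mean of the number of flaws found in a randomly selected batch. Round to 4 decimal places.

Component means — I: 9.5; II: 9; III: 7.98; IV: 3.1.
E[X] = 0.38·9.5 + 0.13·9 + 0.2·7.98 + 0.29·3.1 = 7.275.

7.2750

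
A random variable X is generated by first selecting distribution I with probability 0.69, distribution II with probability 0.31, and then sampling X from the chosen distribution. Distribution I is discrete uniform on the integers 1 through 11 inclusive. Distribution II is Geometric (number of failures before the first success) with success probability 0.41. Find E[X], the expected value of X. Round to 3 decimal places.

Component means — I: 6; II: 1.43902.
E[X] = 0.69·6 + 0.31·1.43902 = 4.5861.

4.586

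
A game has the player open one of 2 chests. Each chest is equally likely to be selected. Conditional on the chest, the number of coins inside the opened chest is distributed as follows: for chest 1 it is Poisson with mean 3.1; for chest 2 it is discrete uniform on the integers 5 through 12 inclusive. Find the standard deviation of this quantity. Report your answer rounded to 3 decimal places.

3.386

Per component, 1: μ=3.1, E[X²]=12.71; 2: μ=8.5, E[X²]=77.5.
E[X] = 0.5·3.1 + 0.5·8.5 = 5.8.
E[X²] = 0.5·12.71 + 0.5·77.5 = 45.105.
Var(X) = E[X²] − (E[X])² = 45.105 − 33.64 = 11.465.
SD(X) = √11.465 = 3.386.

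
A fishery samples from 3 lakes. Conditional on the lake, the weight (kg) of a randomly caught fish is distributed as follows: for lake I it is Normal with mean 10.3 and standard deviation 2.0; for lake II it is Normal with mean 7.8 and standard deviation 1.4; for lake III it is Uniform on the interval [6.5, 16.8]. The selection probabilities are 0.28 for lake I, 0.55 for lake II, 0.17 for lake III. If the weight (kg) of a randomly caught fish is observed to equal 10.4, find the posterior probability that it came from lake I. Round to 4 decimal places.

Likelihoods f(10.4 | ·): I: 0.199222; II: 0.0507979; III: 0.0970874.
Posterior ∝ prior × likelihood. Numerator for I: 0.28·0.199222 = 0.0557821.
Normalizing constant: 0.28·0.199222 + 0.55·0.0507979 + 0.17·0.0970874 = 0.100226.
P(I | observation) = 0.0557821 / 0.100226 = 0.556565.

0.5566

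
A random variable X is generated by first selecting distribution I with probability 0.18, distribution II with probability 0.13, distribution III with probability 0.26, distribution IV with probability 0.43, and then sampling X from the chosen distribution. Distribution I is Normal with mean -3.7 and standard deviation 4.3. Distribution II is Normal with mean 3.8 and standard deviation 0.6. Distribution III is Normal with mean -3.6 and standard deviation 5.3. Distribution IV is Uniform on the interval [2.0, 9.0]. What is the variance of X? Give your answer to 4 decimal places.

31.5727

Per component, I: μ=-3.7, E[X²]=32.18; II: μ=3.8, E[X²]=14.8; III: μ=-3.6, E[X²]=41.05; IV: μ=5.5, E[X²]=34.3333.
E[X] = 0.18·-3.7 + 0.13·3.8 + 0.26·-3.6 + 0.43·5.5 = 1.257.
E[X²] = 0.18·32.18 + 0.13·14.8 + 0.26·41.05 + 0.43·34.3333 = 33.1527.
Var(X) = E[X²] − (E[X])² = 33.1527 − 1.58005 = 31.5727.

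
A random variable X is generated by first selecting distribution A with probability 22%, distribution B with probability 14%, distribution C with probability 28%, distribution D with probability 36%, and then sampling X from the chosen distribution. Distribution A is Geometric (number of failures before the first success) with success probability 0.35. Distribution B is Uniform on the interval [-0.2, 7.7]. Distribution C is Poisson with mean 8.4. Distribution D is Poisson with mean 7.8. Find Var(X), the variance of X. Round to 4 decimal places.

Per component, A: μ=1.85714, E[X²]=8.7551; B: μ=3.75, E[X²]=19.2633; C: μ=8.4, E[X²]=78.96; D: μ=7.8, E[X²]=68.64.
E[X] = 0.22·1.85714 + 0.14·3.75 + 0.28·8.4 + 0.36·7.8 = 6.09357.
E[X²] = 0.22·8.7551 + 0.14·19.2633 + 0.28·78.96 + 0.36·68.64 = 51.4422.
Var(X) = E[X²] − (E[X])² = 51.4422 − 37.1316 = 14.3106.

14.3106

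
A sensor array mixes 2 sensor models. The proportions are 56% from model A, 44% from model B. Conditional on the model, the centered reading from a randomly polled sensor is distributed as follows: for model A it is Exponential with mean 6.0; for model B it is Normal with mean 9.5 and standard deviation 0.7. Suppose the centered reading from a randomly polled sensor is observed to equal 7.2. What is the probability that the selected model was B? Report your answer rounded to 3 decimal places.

Likelihoods f(7.2 | ·): A: 0.050199; B: 0.00257934.
Posterior ∝ prior × likelihood. Numerator for B: 0.44·0.00257934 = 0.00113491.
Normalizing constant: 0.56·0.050199 + 0.44·0.00257934 = 0.0292464.
P(B | observation) = 0.00113491 / 0.0292464 = 0.0388051.

0.039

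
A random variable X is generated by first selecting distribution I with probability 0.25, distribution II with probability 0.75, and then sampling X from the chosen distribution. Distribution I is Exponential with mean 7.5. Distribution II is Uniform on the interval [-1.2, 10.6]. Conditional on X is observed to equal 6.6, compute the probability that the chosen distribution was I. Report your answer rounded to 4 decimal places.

Likelihoods f(6.6 | ·): I: 0.0553044; II: 0.0847458.
Posterior ∝ prior × likelihood. Numerator for I: 0.25·0.0553044 = 0.0138261.
Normalizing constant: 0.25·0.0553044 + 0.75·0.0847458 = 0.0773854.
P(I | observation) = 0.0138261 / 0.0773854 = 0.178665.

0.1787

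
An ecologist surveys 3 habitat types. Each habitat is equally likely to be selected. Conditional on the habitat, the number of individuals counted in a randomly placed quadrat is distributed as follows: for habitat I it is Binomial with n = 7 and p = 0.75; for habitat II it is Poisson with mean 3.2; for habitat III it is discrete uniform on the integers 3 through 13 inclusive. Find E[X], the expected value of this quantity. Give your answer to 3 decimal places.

Component means — I: 5.25; II: 3.2; III: 8.
E[X] = 0.333333·5.25 + 0.333333·3.2 + 0.333333·8 = 5.48333.

5.483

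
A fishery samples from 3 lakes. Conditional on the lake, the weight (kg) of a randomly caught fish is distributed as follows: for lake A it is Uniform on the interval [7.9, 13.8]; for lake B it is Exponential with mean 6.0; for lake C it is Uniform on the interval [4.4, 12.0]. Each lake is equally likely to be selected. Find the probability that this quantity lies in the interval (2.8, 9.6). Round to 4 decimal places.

Conditional on each lake, P(2.8 < X < 9.6): A: 0.288136; B: 0.425193; C: 0.684211.
By total probability, P(2.8 < X < 9.6) = 0.333333·0.288136 + 0.333333·0.425193 + 0.333333·0.684211 = 0.465846.

0.4658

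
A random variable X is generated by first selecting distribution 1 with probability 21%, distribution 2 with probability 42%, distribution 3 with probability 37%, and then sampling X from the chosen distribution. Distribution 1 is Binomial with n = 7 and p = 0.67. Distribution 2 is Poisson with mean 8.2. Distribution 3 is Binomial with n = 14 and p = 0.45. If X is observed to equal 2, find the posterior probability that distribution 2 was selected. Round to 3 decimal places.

Likelihoods P(X=2 | ·): 1: 0.0368925; 2: 0.00923385; 3: 0.0141195.
Posterior ∝ prior × likelihood. Numerator for 2: 0.42·0.00923385 = 0.00387822.
Normalizing constant: 0.21·0.0368925 + 0.42·0.00923385 + 0.37·0.0141195 = 0.0168499.
P(2 | observation) = 0.00387822 / 0.0168499 = 0.230163.

0.230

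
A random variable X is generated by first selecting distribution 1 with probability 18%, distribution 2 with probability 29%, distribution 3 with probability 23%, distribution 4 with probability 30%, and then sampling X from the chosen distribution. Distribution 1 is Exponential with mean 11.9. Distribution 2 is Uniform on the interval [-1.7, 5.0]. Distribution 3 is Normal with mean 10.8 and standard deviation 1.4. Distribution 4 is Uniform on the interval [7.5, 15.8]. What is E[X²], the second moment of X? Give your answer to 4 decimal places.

122.5710

For each component E[X²] = Var + (mean)², giving 1: 283.22; 2: 6.46333; 3: 118.6; 4: 141.463.
Overall E[X²] = 0.18·283.22 + 0.29·6.46333 + 0.23·118.6 + 0.3·141.463 = 122.571.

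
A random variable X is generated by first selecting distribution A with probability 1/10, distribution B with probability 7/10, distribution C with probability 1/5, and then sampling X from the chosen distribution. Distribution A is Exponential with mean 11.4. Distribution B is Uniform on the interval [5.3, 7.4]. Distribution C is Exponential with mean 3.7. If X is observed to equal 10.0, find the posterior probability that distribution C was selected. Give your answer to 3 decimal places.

0.498

Likelihoods f(10.0 | ·): A: 0.0364867; B: 0; C: 0.0181146.
Posterior ∝ prior × likelihood. Numerator for C: 0.2·0.0181146 = 0.00362293.
Normalizing constant: 0.1·0.0364867 + 0.7·0 + 0.2·0.0181146 = 0.0072716.
P(C | observation) = 0.00362293 / 0.0072716 = 0.49823.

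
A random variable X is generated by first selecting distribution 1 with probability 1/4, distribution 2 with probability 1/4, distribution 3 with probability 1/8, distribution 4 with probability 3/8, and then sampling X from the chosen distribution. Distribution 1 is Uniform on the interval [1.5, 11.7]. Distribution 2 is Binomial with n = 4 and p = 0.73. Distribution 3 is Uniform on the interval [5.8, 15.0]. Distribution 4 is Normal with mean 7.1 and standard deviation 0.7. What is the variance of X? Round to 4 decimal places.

8.6481

Per component, 1: μ=6.6, E[X²]=52.23; 2: μ=2.92, E[X²]=9.3148; 3: μ=10.4, E[X²]=115.213; 4: μ=7.1, E[X²]=50.9.
E[X] = 0.25·6.6 + 0.25·2.92 + 0.125·10.4 + 0.375·7.1 = 6.3425.
E[X²] = 0.25·52.23 + 0.25·9.3148 + 0.125·115.213 + 0.375·50.9 = 48.8754.
Var(X) = E[X²] − (E[X])² = 48.8754 − 40.2273 = 8.64806.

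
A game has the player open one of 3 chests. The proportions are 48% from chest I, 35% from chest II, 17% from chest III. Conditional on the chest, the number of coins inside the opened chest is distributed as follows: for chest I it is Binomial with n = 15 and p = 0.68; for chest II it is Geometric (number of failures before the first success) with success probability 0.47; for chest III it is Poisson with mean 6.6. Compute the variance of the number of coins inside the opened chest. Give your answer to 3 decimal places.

20.195

Per component, I: μ=10.2, E[X²]=107.304; II: μ=1.12766, E[X²]=3.67089; III: μ=6.6, E[X²]=50.16.
E[X] = 0.48·10.2 + 0.35·1.12766 + 0.17·6.6 = 6.41268.
E[X²] = 0.48·107.304 + 0.35·3.67089 + 0.17·50.16 = 61.3179.
Var(X) = E[X²] − (E[X])² = 61.3179 − 41.1225 = 20.1955.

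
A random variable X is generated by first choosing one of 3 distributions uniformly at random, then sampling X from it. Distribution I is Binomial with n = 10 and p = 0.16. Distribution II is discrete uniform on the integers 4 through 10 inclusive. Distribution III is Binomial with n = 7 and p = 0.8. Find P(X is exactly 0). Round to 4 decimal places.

Conditional on each component, P(X = 0): I: 0.174901; II: 0; III: 1.28e-05.
By total probability, P(X = 0) = 0.333333·0.174901 + 0.333333·0 + 0.333333·1.28e-05 = 0.0583047.

0.0583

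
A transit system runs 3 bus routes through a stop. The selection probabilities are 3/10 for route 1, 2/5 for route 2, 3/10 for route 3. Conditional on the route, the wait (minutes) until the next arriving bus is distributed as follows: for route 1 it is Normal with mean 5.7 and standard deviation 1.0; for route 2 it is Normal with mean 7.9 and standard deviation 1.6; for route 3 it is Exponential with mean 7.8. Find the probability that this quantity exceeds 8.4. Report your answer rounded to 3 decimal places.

Conditional on each route, P(X > 8.4): 1: 0.00346697; 2: 0.37733; 3: 0.340642.
By total probability, P(X > 8.4) = 0.3·0.00346697 + 0.4·0.37733 + 0.3·0.340642 = 0.254165.

0.254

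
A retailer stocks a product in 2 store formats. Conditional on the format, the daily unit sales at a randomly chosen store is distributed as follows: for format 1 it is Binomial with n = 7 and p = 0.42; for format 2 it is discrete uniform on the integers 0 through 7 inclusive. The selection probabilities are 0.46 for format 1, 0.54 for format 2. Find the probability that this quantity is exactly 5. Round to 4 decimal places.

0.1100

Conditional on each format, P(X = 5): 1: 0.0923255; 2: 0.125.
By total probability, P(X = 5) = 0.46·0.0923255 + 0.54·0.125 = 0.10997.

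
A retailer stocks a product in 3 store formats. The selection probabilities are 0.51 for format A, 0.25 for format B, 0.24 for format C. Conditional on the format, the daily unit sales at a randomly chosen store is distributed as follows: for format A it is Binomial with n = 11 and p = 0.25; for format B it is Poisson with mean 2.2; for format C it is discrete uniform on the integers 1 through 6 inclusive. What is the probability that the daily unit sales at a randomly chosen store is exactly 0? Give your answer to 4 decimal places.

0.0492

Conditional on each format, P(X = 0): A: 0.0422351; B: 0.110803; C: 0.
By total probability, P(X = 0) = 0.51·0.0422351 + 0.25·0.110803 + 0.24·0 = 0.0492407.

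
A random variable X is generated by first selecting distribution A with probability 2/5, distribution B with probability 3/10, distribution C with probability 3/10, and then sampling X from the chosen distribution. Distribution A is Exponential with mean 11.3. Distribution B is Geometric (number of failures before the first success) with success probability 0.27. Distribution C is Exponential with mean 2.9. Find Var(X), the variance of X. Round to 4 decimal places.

Per component, A: μ=11.3, E[X²]=255.38; B: μ=2.7037, E[X²]=17.3237; C: μ=2.9, E[X²]=16.82.
E[X] = 0.4·11.3 + 0.3·2.7037 + 0.3·2.9 = 6.20111.
E[X²] = 0.4·255.38 + 0.3·17.3237 + 0.3·16.82 = 112.395.
Var(X) = E[X²] − (E[X])² = 112.395 − 38.4538 = 73.9413.

73.9413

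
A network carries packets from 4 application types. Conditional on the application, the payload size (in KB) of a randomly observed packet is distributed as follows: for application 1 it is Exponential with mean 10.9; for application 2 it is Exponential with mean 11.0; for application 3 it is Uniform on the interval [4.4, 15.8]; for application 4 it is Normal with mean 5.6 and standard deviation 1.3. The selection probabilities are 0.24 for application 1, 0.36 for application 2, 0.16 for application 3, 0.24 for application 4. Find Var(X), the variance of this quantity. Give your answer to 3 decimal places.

79.200

Per component, 1: μ=10.9, E[X²]=237.62; 2: μ=11, E[X²]=242; 3: μ=10.1, E[X²]=112.84; 4: μ=5.6, E[X²]=33.05.
E[X] = 0.24·10.9 + 0.36·11 + 0.16·10.1 + 0.24·5.6 = 9.536.
E[X²] = 0.24·237.62 + 0.36·242 + 0.16·112.84 + 0.24·33.05 = 170.135.
Var(X) = E[X²] − (E[X])² = 170.135 − 90.9353 = 79.1999.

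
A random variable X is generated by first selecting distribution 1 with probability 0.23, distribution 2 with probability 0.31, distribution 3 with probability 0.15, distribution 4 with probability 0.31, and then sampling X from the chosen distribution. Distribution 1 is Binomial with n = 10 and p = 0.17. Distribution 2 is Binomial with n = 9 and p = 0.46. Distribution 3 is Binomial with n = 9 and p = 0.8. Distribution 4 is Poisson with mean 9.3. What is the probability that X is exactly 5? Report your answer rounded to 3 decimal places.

0.098

Conditional on each component, P(X = 5): 1: 0.014094; 2: 0.220666; 3: 0.0660603; 4: 0.0530023.
By total probability, P(X = 5) = 0.23·0.014094 + 0.31·0.220666 + 0.15·0.0660603 + 0.31·0.0530023 = 0.0979877.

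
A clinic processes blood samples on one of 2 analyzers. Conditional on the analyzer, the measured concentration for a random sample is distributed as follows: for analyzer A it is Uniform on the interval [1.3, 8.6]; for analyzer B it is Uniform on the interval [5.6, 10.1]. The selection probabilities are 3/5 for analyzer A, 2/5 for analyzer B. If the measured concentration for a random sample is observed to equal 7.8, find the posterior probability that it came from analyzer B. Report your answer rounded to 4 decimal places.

Likelihoods f(7.8 | ·): A: 0.136986; B: 0.222222.
Posterior ∝ prior × likelihood. Numerator for B: 0.4·0.222222 = 0.0888889.
Normalizing constant: 0.6·0.136986 + 0.4·0.222222 = 0.171081.
P(B | observation) = 0.0888889 / 0.171081 = 0.519573.

0.5196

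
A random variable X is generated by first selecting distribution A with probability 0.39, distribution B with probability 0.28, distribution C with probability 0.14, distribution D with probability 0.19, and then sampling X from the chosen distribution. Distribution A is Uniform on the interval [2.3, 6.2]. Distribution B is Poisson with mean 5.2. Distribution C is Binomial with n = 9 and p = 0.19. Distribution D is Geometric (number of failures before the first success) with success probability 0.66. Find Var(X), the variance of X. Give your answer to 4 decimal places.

Per component, A: μ=4.25, E[X²]=19.33; B: μ=5.2, E[X²]=32.24; C: μ=1.71, E[X²]=4.3092; D: μ=0.515152, E[X²]=1.04591.
E[X] = 0.39·4.25 + 0.28·5.2 + 0.14·1.71 + 0.19·0.515152 = 3.45078.
E[X²] = 0.39·19.33 + 0.28·32.24 + 0.14·4.3092 + 0.19·1.04591 = 17.3679.
Var(X) = E[X²] − (E[X])² = 17.3679 − 11.9079 = 5.46004.

5.4600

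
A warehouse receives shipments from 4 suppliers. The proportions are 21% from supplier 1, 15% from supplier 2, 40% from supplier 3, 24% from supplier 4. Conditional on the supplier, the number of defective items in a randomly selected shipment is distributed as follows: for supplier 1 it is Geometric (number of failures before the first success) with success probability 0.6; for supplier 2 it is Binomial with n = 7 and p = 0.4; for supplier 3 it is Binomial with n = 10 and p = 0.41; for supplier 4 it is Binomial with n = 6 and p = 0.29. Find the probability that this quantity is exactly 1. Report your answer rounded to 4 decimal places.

0.1595

Conditional on each supplier, P(X = 1): 1: 0.24; 2: 0.130637; 3: 0.0355183; 4: 0.313936.
By total probability, P(X = 1) = 0.21·0.24 + 0.15·0.130637 + 0.4·0.0355183 + 0.24·0.313936 = 0.159547.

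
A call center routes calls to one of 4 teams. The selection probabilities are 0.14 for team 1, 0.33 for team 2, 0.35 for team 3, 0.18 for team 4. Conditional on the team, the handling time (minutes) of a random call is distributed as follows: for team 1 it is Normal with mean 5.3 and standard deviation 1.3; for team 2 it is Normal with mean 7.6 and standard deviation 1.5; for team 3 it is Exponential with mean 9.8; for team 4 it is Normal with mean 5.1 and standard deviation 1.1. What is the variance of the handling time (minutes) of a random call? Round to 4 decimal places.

38.3705

Per component, 1: μ=5.3, E[X²]=29.78; 2: μ=7.6, E[X²]=60.01; 3: μ=9.8, E[X²]=192.08; 4: μ=5.1, E[X²]=27.22.
E[X] = 0.14·5.3 + 0.33·7.6 + 0.35·9.8 + 0.18·5.1 = 7.598.
E[X²] = 0.14·29.78 + 0.33·60.01 + 0.35·192.08 + 0.18·27.22 = 96.1001.
Var(X) = E[X²] − (E[X])² = 96.1001 − 57.7296 = 38.3705.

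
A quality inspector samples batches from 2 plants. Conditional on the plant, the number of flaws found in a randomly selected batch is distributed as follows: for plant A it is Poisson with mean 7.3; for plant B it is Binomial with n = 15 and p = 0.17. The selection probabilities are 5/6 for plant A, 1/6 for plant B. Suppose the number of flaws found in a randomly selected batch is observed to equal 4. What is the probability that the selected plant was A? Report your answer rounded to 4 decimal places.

Likelihoods P(X=4 | ·): A: 0.0799338; B: 0.146821.
Posterior ∝ prior × likelihood. Numerator for A: 0.833333·0.0799338 = 0.0666115.
Normalizing constant: 0.833333·0.0799338 + 0.166667·0.146821 = 0.0910816.
P(A | observation) = 0.0666115 / 0.0910816 = 0.731339.

0.7313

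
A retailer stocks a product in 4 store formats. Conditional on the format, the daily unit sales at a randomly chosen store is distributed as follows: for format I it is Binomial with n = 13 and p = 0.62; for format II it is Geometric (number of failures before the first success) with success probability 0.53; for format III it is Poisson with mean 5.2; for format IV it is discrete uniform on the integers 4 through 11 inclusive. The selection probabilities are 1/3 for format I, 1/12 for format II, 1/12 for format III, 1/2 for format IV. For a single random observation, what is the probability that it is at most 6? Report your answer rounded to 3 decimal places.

Conditional on each format, P(X ≤ 6): I: 0.18531; II: 0.994934; III: 0.732393; IV: 0.375.
By total probability, P(X ≤ 6) = 0.333333·0.18531 + 0.0833333·0.994934 + 0.0833333·0.732393 + 0.5·0.375 = 0.393214.

0.393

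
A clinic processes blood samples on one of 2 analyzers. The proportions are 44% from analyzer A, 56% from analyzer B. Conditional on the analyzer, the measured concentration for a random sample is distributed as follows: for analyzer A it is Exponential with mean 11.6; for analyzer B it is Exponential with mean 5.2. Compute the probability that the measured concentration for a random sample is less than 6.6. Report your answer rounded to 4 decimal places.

Conditional on each analyzer, P(X < 6.6): A: 0.433889; B: 0.718952.
By total probability, P(X < 6.6) = 0.44·0.433889 + 0.56·0.718952 = 0.593525.

0.5935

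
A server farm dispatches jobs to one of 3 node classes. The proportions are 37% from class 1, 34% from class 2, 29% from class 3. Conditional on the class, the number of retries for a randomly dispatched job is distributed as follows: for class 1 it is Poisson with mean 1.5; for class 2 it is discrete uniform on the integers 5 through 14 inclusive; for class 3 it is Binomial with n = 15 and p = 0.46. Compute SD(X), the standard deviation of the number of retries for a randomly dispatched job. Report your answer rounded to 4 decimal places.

4.0357

Per component, 1: μ=1.5, E[X²]=3.75; 2: μ=9.5, E[X²]=98.5; 3: μ=6.9, E[X²]=51.336.
E[X] = 0.37·1.5 + 0.34·9.5 + 0.29·6.9 = 5.786.
E[X²] = 0.37·3.75 + 0.34·98.5 + 0.29·51.336 = 49.7649.
Var(X) = E[X²] − (E[X])² = 49.7649 − 33.4778 = 16.2871.
SD(X) = √16.2871 = 4.03573.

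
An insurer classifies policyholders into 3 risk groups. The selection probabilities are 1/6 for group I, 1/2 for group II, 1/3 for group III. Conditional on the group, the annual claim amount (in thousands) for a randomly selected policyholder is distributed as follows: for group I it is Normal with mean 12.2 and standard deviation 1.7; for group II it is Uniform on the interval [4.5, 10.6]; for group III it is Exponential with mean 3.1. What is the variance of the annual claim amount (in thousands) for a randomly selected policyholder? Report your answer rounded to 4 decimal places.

Per component, I: μ=12.2, E[X²]=151.73; II: μ=7.55, E[X²]=60.1033; III: μ=3.1, E[X²]=19.22.
E[X] = 0.166667·12.2 + 0.5·7.55 + 0.333333·3.1 = 6.84167.
E[X²] = 0.166667·151.73 + 0.5·60.1033 + 0.333333·19.22 = 61.7467.
Var(X) = E[X²] − (E[X])² = 61.7467 − 46.8084 = 14.9383.

14.9383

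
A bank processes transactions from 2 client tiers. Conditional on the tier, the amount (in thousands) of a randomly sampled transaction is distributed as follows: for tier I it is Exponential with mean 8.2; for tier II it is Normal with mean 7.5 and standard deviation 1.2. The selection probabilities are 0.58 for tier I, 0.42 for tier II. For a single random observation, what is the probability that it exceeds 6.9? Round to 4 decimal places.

0.5404

Conditional on each tier, P(X > 6.9): I: 0.431079; II: 0.691462.
By total probability, P(X > 6.9) = 0.58·0.431079 + 0.42·0.691462 = 0.54044.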